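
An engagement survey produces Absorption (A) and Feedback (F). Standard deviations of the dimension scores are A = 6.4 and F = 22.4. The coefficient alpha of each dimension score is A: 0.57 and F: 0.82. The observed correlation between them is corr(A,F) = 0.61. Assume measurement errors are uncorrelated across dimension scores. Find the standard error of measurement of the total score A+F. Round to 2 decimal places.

10.39

Var(total) = 542.72 + 174.899 = 717.619.
True-score variance = 434.79 + 174.899 = 609.69, so reliability = 0.8496.
Error variance = 717.619 − 609.69 = 107.93; SEM = √107.93 = 10.39.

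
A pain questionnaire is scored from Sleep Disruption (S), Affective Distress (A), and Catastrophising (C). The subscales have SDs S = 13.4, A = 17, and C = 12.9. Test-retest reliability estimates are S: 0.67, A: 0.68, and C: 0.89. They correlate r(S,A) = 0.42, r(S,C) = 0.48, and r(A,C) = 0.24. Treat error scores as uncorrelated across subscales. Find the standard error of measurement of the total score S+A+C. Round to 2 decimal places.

13.04

Var(total) = 634.97 + 462.562 = 1097.53.
True-score variance = 464.93 + 462.562 = 927.492, so reliability = 0.8451.
Error variance = 1097.53 − 927.492 = 170.04; SEM = √170.04 = 13.04.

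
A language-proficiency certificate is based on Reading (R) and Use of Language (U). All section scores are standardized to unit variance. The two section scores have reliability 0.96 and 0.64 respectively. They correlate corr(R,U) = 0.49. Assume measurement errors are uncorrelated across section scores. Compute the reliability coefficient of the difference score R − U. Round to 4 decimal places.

0.6078

Var(R−U) = 1 + 1 − 2·0.49 = 2 − 0.98 = 1.02.
Because errors are independent across components, Cov(Tᵢ,Tⱼ) = Cov(Xᵢ,Xⱼ); the off-diagonal part of the true-score variance is the same as above.
True-score variance = [0.96 + 0.64] − 0.98 = 1.6 − 0.98 = 0.62.
Reliability = 0.62 / 1.02 = 0.6078.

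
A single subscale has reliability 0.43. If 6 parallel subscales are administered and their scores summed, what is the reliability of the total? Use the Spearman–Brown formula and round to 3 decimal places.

0.819

ρ_k = kρ / (1 + (k−1)ρ) = 6·0.43 / (1 + 5·0.43) = 2.580 / 3.150 = 0.819.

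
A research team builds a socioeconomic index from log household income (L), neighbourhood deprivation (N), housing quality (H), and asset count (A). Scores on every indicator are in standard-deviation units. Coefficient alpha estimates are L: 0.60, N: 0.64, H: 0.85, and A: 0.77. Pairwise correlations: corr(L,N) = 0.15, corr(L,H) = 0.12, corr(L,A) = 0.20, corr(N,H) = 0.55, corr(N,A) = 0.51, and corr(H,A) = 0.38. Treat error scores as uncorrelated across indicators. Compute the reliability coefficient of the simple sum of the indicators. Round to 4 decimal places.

0.8542

Var(L+N+H+A) = 4 + 2·[0.15 + 0.12 + 0.20 + 0.55 + 0.51 + 0.38] = 4 + 3.82 = 7.82.
Under uncorrelated errors the observed covariances equal the true-score covariances, so only the own-variance terms attenuate.
True-score variance = [0.60 + 0.64 + 0.85 + 0.77] + 3.82 = 2.86 + 3.82 = 6.68.
Reliability = 6.68 / 7.82 = 0.8542.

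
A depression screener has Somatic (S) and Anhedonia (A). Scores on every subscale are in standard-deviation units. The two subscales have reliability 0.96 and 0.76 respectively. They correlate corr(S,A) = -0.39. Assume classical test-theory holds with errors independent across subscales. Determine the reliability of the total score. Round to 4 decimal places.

0.7705

Var(S+A) = 2 + 2·[(-0.39)] = 2 − 0.78 = 1.22.
With uncorrelated errors the cross-covariances are all true-score covariance, so they carry over unchanged; only the diagonal terms shrink to ρᵢσᵢ².
True-score variance = [0.96 + 0.76] − 0.78 = 1.72 − 0.78 = 0.94.
Reliability = 0.94 / 1.22 = 0.7705.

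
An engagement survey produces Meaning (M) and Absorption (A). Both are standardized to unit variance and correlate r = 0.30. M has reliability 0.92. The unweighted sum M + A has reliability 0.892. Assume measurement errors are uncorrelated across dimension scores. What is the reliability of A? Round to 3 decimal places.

Var(M+A) = 2 + 2·0.30 = 2.600.
True-score variance = ρ_M + ρ_A + 2·0.30, so 0.892 = (0.92 + ρ_A + 0.60) / 2.600.
ρ_A = 0.892·2.600 − 0.92 − 0.60 = 0.799.

0.799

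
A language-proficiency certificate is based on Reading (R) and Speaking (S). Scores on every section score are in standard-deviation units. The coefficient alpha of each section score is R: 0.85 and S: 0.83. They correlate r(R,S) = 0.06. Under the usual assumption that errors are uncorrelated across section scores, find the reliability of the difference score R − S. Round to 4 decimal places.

0.8298

Var(R−S) = 1 + 1 − 2·0.06 = 2 − 0.12 = 1.88.
Under uncorrelated errors the observed covariances equal the true-score covariances, so only the own-variance terms attenuate.
True-score variance = [0.85 + 0.83] − 0.12 = 1.68 − 0.12 = 1.56.
Reliability = 1.56 / 1.88 = 0.8298.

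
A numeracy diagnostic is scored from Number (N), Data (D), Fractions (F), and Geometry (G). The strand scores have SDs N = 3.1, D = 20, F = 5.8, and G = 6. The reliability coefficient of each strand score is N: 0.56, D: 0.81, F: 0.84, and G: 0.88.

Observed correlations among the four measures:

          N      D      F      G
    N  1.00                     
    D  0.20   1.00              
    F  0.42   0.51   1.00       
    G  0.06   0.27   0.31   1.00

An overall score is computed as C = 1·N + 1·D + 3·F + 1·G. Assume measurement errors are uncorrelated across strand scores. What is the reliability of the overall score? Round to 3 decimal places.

0.898

Var(C) = 3.1² + 20² + 3²·5.8² + 6² + 2·[3.1·20·0.20 + 3·3.1·5.8·0.42 + 3.1·6·0.06 + 3·20·5.8·0.51 + 20·6·0.27 + 3·5.8·6·0.31] = 748.37 + 556.83 = 1305.2.
Because errors are independent across components, Cov(Tᵢ,Tⱼ) = Cov(Xᵢ,Xⱼ); the off-diagonal part of the true-score variance is the same as above.
True-score variance = [3.1²·0.56 + 20²·0.81 + 3²·5.8²·0.84 + 6²·0.88] + 556.83 = 615.38 + 556.83 = 1172.21.
Reliability = 1172.21 / 1305.2 = 0.898.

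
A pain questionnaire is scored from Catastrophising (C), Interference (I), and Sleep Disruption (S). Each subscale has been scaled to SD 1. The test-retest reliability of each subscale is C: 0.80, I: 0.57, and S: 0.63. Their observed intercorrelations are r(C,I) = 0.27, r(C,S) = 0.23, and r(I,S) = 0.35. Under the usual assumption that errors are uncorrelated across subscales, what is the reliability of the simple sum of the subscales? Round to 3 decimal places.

0.787

Var(C+I+S) = 3 + 2·[0.27 + 0.23 + 0.35] = 3 + 1.7 = 4.7.
With uncorrelated errors the cross-covariances are all true-score covariance, so they carry over unchanged; only the diagonal terms shrink to ρᵢσᵢ².
True-score variance = [0.80 + 0.57 + 0.63] + 1.7 = 2 + 1.7 = 3.7.
Reliability = 3.7 / 4.7 = 0.787.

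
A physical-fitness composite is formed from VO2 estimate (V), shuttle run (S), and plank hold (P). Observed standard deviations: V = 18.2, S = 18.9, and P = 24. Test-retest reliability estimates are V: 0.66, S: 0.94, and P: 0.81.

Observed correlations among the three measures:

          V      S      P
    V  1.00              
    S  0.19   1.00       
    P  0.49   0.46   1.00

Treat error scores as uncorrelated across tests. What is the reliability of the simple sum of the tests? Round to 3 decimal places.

0.891

Var(V+S+P) = 18.2² + 18.9² + 24² + 2·[18.2·18.9·0.19 + 18.2·24·0.49 + 18.9·24·0.46] = 1264.45 + 976.088 = 2240.54.
Because errors are independent across components, Cov(Tᵢ,Tⱼ) = Cov(Xᵢ,Xⱼ); the off-diagonal part of the true-score variance is the same as above.
True-score variance = [18.2²·0.66 + 18.9²·0.94 + 24²·0.81] + 976.088 = 1020.96 + 976.088 = 1997.04.
Reliability = 1997.04 / 2240.54 = 0.891.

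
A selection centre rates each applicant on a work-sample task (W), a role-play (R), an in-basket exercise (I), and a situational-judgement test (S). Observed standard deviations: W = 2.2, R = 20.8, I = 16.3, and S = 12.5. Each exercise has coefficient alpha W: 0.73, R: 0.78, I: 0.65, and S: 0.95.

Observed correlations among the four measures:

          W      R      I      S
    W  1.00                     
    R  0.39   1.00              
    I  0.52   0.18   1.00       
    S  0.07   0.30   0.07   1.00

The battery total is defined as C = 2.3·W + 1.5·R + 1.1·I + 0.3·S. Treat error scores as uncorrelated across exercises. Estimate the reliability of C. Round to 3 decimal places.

Var(C) = 2.3²·2.2² + 1.5²·20.8² + 1.1²·16.3² + 0.3²·12.5² + 2·[3.45·2.2·20.8·0.39 + 2.53·2.2·16.3·0.52 + 0.69·2.2·12.5·0.07 + 1.65·20.8·16.3·0.18 + 0.45·20.8·12.5·0.30 + 0.33·16.3·12.5·0.07] = 1334.59 + 501.155 = 1835.75.
With uncorrelated errors the cross-covariances are all true-score covariance, so they carry over unchanged; only the diagonal terms shrink to ρᵢσᵢ².
True-score variance = [2.3²·2.2²·0.73 + 1.5²·20.8²·0.78 + 1.1²·16.3²·0.65 + 0.3²·12.5²·0.95] + 501.155 = 1000.3 + 501.155 = 1501.45.
Reliability = 1501.45 / 1835.75 = 0.818.

0.818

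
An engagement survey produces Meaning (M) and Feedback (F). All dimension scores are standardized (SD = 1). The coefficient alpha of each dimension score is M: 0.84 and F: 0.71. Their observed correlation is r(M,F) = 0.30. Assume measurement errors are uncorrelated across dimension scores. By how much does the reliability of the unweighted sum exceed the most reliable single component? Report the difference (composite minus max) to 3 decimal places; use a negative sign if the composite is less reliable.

-0.013

Var(sum) = 2 + 0.6 = 2.6; true-score variance = 1.55 + 0.6 = 2.15; composite reliability = 0.8269.
Max component reliability = 0.8400.
Difference = 0.8269 − 0.8400 = -0.013.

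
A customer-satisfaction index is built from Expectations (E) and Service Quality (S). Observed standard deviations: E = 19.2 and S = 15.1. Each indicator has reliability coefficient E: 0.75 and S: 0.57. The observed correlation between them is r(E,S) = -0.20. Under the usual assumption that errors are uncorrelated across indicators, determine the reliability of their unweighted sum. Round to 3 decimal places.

Var(E+S) = 19.2² + 15.1² + 2·[19.2·15.1·(-0.20)] = 596.65 − 115.968 = 480.682.
Under uncorrelated errors the observed covariances equal the true-score covariances, so only the own-variance terms attenuate.
True-score variance = [19.2²·0.75 + 15.1²·0.57] − 115.968 = 406.446 − 115.968 = 290.478.
Reliability = 290.478 / 480.682 = 0.604.

0.604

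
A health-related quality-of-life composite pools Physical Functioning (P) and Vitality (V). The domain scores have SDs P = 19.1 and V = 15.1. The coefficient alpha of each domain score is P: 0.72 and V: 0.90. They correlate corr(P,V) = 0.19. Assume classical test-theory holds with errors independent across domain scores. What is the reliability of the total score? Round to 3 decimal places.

Var(P+V) = 19.1² + 15.1² + 2·[19.1·15.1·0.19] = 592.82 + 109.596 = 702.416.
Under uncorrelated errors the observed covariances equal the true-score covariances, so only the own-variance terms attenuate.
True-score variance = [19.1²·0.72 + 15.1²·0.90] + 109.596 = 467.872 + 109.596 = 577.468.
Reliability = 577.468 / 702.416 = 0.822.

0.822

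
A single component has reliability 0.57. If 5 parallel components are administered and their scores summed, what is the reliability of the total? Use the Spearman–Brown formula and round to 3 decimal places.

ρ_k = kρ / (1 + (k−1)ρ) = 5·0.57 / (1 + 4·0.57) = 2.850 / 3.280 = 0.869.

0.869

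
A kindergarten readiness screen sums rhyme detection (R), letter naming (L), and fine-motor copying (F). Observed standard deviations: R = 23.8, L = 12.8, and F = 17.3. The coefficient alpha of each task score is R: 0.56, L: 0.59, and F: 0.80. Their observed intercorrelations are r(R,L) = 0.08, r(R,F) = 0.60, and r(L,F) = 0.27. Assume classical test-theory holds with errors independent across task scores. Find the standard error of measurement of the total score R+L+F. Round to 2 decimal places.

Var(total) = 1029.57 + 662.408 = 1691.98.
True-score variance = 653.304 + 662.408 = 1315.71, so reliability = 0.7776.
Error variance = 1691.98 − 1315.71 = 376.266; SEM = √376.266 = 19.40.

19.40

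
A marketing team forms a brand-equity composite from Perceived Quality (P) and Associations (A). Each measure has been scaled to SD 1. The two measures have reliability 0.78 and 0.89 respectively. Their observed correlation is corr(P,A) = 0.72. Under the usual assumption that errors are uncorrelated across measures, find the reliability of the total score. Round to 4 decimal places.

0.9041

Var(P+A) = 2 + 2·[0.72] = 2 + 1.44 = 3.44.
With uncorrelated errors the cross-covariances are all true-score covariance, so they carry over unchanged; only the diagonal terms shrink to ρᵢσᵢ².
True-score variance = [0.78 + 0.89] + 1.44 = 1.67 + 1.44 = 3.11.
Reliability = 3.11 / 3.44 = 0.9041.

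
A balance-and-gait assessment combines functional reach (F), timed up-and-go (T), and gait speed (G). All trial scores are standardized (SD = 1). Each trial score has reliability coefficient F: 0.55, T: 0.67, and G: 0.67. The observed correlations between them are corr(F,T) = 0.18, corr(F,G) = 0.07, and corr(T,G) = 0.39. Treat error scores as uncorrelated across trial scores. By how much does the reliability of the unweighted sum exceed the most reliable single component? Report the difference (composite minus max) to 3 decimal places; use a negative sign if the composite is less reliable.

Var(sum) = 3 + 1.28 = 4.28; true-score variance = 1.89 + 1.28 = 3.17; composite reliability = 0.7407.
Max component reliability = 0.6700.
Difference = 0.7407 − 0.6700 = 0.071.

0.071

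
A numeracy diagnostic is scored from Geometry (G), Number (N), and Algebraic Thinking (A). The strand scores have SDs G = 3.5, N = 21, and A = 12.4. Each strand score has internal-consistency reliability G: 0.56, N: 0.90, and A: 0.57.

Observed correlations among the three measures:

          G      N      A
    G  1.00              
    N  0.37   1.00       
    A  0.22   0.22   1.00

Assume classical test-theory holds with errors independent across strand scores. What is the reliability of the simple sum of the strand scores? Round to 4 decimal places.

Var(G+N+A) = 3.5² + 21² + 12.4² + 2·[3.5·21·0.37 + 3.5·12.4·0.22 + 21·12.4·0.22] = 607.01 + 188.062 = 795.072.
Under uncorrelated errors the observed covariances equal the true-score covariances, so only the own-variance terms attenuate.
True-score variance = [3.5²·0.56 + 21²·0.90 + 12.4²·0.57] + 188.062 = 491.403 + 188.062 = 679.465.
Reliability = 679.465 / 795.072 = 0.8546.

0.8546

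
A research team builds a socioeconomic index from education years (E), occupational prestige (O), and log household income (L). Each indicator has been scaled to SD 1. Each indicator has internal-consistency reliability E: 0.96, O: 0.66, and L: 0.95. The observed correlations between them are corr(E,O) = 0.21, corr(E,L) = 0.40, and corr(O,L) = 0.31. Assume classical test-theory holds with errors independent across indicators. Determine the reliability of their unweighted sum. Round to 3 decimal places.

0.911

Var(E+O+L) = 3 + 2·[0.21 + 0.40 + 0.31] = 3 + 1.84 = 4.84.
Under uncorrelated errors the observed covariances equal the true-score covariances, so only the own-variance terms attenuate.
True-score variance = [0.96 + 0.66 + 0.95] + 1.84 = 2.57 + 1.84 = 4.41.
Reliability = 4.41 / 4.84 = 0.911.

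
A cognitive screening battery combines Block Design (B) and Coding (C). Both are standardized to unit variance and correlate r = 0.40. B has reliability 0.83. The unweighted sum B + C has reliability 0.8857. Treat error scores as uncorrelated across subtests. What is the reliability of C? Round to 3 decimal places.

0.850

Var(B+C) = 2 + 2·0.40 = 2.800.
True-score variance = ρ_B + ρ_C + 2·0.40, so 0.8857 = (0.83 + ρ_C + 0.80) / 2.800.
ρ_C = 0.8857·2.800 − 0.83 − 0.80 = 0.850.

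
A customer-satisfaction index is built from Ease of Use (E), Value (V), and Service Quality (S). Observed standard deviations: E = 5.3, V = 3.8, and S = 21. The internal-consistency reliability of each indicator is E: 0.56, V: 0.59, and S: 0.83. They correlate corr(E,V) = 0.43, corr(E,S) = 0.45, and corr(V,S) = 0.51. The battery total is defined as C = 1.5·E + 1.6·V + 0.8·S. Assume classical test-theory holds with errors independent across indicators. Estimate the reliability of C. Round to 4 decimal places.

Var(C) = 1.5²·5.3² + 1.6²·3.8² + 0.8²·21² + 2·[2.4·5.3·3.8·0.43 + 1.2·5.3·21·0.45 + 1.28·3.8·21·0.51] = 382.409 + 265.96 = 648.369.
With uncorrelated errors the cross-covariances are all true-score covariance, so they carry over unchanged; only the diagonal terms shrink to ρᵢσᵢ².
True-score variance = [1.5²·5.3²·0.56 + 1.6²·3.8²·0.59 + 0.8²·21²·0.83] + 265.96 = 291.463 + 265.96 = 557.423.
Reliability = 557.423 / 648.369 = 0.8597.

0.8597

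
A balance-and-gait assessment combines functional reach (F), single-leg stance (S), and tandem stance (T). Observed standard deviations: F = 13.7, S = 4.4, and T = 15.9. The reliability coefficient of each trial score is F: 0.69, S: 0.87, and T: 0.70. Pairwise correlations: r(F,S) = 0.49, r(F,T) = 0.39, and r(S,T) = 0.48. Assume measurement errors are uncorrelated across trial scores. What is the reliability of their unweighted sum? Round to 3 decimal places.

0.819

Var(F+S+T) = 13.7² + 4.4² + 15.9² + 2·[13.7·4.4·0.49 + 13.7·15.9·0.39 + 4.4·15.9·0.48] = 459.86 + 296.143 = 756.003.
Under uncorrelated errors the observed covariances equal the true-score covariances, so only the own-variance terms attenuate.
True-score variance = [13.7²·0.69 + 4.4²·0.87 + 15.9²·0.70] + 296.143 = 323.316 + 296.143 = 619.46.
Reliability = 619.46 / 756.003 = 0.819.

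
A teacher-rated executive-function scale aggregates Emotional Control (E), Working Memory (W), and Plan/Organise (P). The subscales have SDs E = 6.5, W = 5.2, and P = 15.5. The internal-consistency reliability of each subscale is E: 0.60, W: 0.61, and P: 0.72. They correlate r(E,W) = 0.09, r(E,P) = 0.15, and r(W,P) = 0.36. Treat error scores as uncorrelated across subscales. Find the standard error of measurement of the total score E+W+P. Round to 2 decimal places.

Var(total) = 309.54 + 94.341 = 403.881.
True-score variance = 214.824 + 94.341 = 309.165, so reliability = 0.7655.
Error variance = 403.881 − 309.165 = 94.7156; SEM = √94.7156 = 9.73.

9.73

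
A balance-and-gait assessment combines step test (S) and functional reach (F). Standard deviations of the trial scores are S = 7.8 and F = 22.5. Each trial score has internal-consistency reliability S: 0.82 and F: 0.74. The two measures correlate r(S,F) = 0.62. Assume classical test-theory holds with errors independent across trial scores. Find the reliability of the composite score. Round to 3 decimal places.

Var(S+F) = 7.8² + 22.5² + 2·[7.8·22.5·0.62] = 567.09 + 217.62 = 784.71.
Because errors are independent across components, Cov(Tᵢ,Tⱼ) = Cov(Xᵢ,Xⱼ); the off-diagonal part of the true-score variance is the same as above.
True-score variance = [7.8²·0.82 + 22.5²·0.74] + 217.62 = 424.514 + 217.62 = 642.134.
Reliability = 642.134 / 784.71 = 0.818.

0.818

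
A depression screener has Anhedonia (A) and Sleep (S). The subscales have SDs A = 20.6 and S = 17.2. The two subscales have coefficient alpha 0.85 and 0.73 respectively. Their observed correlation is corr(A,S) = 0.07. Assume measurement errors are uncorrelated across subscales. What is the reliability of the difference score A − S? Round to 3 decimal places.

0.786

Var(A−S) = 20.6² + 17.2² − 2·20.6·17.2·0.07 = 720.2 − 49.6048 = 670.595.
Because errors are independent across components, Cov(Tᵢ,Tⱼ) = Cov(Xᵢ,Xⱼ); the off-diagonal part of the true-score variance is the same as above.
True-score variance = [20.6²·0.85 + 17.2²·0.73] − 49.6048 = 576.669 − 49.6048 = 527.064.
Reliability = 527.064 / 670.595 = 0.786.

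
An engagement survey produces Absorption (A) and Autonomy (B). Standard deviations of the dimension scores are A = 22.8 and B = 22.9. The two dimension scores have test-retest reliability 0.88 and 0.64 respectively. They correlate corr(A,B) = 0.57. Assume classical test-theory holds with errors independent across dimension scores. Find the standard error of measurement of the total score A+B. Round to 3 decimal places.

15.848

Var(total) = 1044.25 + 595.217 = 1639.47.
True-score variance = 793.082 + 595.217 = 1388.3, so reliability = 0.8468.
Error variance = 1639.47 − 1388.3 = 251.168; SEM = √251.168 = 15.848.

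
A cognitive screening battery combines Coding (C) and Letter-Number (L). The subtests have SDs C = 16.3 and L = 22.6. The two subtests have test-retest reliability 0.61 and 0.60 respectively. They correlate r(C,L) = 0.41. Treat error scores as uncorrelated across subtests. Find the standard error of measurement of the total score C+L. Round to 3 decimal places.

17.548

Var(total) = 776.45 + 302.072 = 1078.52.
True-score variance = 468.527 + 302.072 = 770.599, so reliability = 0.7145.
Error variance = 1078.52 − 770.599 = 307.923; SEM = √307.923 = 17.548.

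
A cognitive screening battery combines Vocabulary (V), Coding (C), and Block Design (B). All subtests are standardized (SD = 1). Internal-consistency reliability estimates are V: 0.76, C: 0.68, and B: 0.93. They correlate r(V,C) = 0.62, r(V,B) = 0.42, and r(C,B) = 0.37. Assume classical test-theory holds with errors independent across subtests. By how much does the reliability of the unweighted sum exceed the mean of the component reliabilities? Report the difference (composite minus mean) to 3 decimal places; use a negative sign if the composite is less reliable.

0.102

Var(sum) = 3 + 2.82 = 5.82; true-score variance = 2.37 + 2.82 = 5.19; composite reliability = 0.8918.
Mean component reliability = 0.7900.
Difference = 0.8918 − 0.7900 = 0.102.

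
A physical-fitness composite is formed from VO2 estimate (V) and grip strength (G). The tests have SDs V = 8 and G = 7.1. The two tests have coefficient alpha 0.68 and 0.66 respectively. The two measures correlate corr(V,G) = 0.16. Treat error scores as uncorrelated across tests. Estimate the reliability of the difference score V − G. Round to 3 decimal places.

Var(V−G) = 8² + 7.1² − 2·8·7.1·0.16 = 114.41 − 18.176 = 96.234.
With uncorrelated errors the cross-covariances are all true-score covariance, so they carry over unchanged; only the diagonal terms shrink to ρᵢσᵢ².
True-score variance = [8²·0.68 + 7.1²·0.66] − 18.176 = 76.7906 − 18.176 = 58.6146.
Reliability = 58.6146 / 96.234 = 0.609.

0.609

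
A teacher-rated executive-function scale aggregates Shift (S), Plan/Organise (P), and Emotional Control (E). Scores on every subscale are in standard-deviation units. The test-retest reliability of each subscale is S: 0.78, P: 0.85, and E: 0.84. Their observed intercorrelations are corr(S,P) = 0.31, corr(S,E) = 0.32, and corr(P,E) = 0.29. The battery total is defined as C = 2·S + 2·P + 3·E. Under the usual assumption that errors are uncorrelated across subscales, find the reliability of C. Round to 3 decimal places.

Var(C) = 2² + 2² + 3² + 2·[4·0.31 + 6·0.32 + 6·0.29] = 17 + 9.8 = 26.8.
Because errors are independent across components, Cov(Tᵢ,Tⱼ) = Cov(Xᵢ,Xⱼ); the off-diagonal part of the true-score variance is the same as above.
True-score variance = [2²·0.78 + 2²·0.85 + 3²·0.84] + 9.8 = 14.08 + 9.8 = 23.88.
Reliability = 23.88 / 26.8 = 0.891.

0.891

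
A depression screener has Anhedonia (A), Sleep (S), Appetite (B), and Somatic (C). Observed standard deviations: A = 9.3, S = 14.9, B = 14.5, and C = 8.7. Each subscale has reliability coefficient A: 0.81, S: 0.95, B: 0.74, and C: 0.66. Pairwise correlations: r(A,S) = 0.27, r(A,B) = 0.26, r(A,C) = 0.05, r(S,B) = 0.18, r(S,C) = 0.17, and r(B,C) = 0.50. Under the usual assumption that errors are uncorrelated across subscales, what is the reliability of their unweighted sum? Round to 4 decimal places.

Var(A+S+B+C) = 9.3² + 14.9² + 14.5² + 8.7² + 2·[9.3·14.9·0.27 + 9.3·14.5·0.26 + 9.3·8.7·0.05 + 14.9·14.5·0.18 + 14.9·8.7·0.17 + 14.5·8.7·0.50] = 594.44 + 401.043 = 995.483.
Under uncorrelated errors the observed covariances equal the true-score covariances, so only the own-variance terms attenuate.
True-score variance = [9.3²·0.81 + 14.9²·0.95 + 14.5²·0.74 + 8.7²·0.66] + 401.043 = 486.507 + 401.043 = 887.55.
Reliability = 887.55 / 995.483 = 0.8916.

0.8916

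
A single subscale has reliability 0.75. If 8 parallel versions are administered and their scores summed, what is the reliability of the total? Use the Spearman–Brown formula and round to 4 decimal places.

0.9600

ρ_k = kρ / (1 + (k−1)ρ) = 8·0.75 / (1 + 7·0.75) = 6.000 / 6.250 = 0.9600.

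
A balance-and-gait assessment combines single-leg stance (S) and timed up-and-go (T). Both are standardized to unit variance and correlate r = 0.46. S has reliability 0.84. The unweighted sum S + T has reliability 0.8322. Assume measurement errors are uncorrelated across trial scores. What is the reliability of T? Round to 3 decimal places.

0.670

Var(S+T) = 2 + 2·0.46 = 2.920.
True-score variance = ρ_S + ρ_T + 2·0.46, so 0.8322 = (0.84 + ρ_T + 0.92) / 2.920.
ρ_T = 0.8322·2.920 − 0.84 − 0.92 = 0.670.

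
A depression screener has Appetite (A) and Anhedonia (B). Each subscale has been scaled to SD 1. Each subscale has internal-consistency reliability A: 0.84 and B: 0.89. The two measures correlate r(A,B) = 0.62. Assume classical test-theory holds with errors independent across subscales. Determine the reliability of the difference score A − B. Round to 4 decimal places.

Var(A−B) = 1 + 1 − 2·0.62 = 2 − 1.24 = 0.76.
Under uncorrelated errors the observed covariances equal the true-score covariances, so only the own-variance terms attenuate.
True-score variance = [0.84 + 0.89] − 1.24 = 1.73 − 1.24 = 0.49.
Reliability = 0.49 / 0.76 = 0.6447.

0.6447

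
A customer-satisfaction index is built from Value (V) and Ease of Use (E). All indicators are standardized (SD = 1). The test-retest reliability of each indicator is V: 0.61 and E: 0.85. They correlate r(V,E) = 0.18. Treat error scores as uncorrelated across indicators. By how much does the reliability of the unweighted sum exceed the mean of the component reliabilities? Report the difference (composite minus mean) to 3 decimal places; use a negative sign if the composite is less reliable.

0.041

Var(sum) = 2 + 0.36 = 2.36; true-score variance = 1.46 + 0.36 = 1.82; composite reliability = 0.7712.
Mean component reliability = 0.7300.
Difference = 0.7712 − 0.7300 = 0.041.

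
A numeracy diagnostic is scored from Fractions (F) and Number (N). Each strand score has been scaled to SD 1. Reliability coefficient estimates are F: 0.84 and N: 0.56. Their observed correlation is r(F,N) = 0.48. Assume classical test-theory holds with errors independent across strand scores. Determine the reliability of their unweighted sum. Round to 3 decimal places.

0.797

Var(F+N) = 2 + 2·[0.48] = 2 + 0.96 = 2.96.
With uncorrelated errors the cross-covariances are all true-score covariance, so they carry over unchanged; only the diagonal terms shrink to ρᵢσᵢ².
True-score variance = [0.84 + 0.56] + 0.96 = 1.4 + 0.96 = 2.36.
Reliability = 2.36 / 2.96 = 0.797.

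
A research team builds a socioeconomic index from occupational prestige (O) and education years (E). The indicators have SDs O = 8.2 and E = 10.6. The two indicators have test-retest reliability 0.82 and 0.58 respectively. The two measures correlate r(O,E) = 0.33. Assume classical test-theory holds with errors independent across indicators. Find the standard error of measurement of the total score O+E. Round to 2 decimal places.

Var(total) = 179.6 + 57.3672 = 236.967.
True-score variance = 120.306 + 57.3672 = 177.673, so reliability = 0.7498.
Error variance = 236.967 − 177.673 = 59.2944; SEM = √59.2944 = 7.70.

7.70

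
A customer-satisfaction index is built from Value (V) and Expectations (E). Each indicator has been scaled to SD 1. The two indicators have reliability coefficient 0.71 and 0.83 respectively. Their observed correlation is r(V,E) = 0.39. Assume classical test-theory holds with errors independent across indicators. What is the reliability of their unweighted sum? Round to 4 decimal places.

Var(V+E) = 2 + 2·[0.39] = 2 + 0.78 = 2.78.
Under uncorrelated errors the observed covariances equal the true-score covariances, so only the own-variance terms attenuate.
True-score variance = [0.71 + 0.83] + 0.78 = 1.54 + 0.78 = 2.32.
Reliability = 2.32 / 2.78 = 0.8345.

0.8345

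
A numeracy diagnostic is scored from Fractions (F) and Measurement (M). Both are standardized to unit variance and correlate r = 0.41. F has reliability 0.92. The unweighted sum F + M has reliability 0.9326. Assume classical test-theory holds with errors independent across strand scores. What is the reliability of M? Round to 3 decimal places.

0.890

Var(F+M) = 2 + 2·0.41 = 2.820.
True-score variance = ρ_F + ρ_M + 2·0.41, so 0.9326 = (0.92 + ρ_M + 0.82) / 2.820.
ρ_M = 0.9326·2.820 − 0.92 − 0.82 = 0.890.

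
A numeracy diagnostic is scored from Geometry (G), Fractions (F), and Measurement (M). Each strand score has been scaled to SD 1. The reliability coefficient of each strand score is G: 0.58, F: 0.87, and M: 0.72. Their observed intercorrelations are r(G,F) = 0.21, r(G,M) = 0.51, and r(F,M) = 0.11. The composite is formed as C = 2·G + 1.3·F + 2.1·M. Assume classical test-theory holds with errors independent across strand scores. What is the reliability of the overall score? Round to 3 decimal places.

Var(C) = 2² + 1.3² + 2.1² + 2·[2.6·0.21 + 4.2·0.51 + 2.73·0.11] = 10.1 + 5.9766 = 16.0766.
Under uncorrelated errors the observed covariances equal the true-score covariances, so only the own-variance terms attenuate.
True-score variance = [2²·0.58 + 1.3²·0.87 + 2.1²·0.72] + 5.9766 = 6.9655 + 5.9766 = 12.9421.
Reliability = 12.9421 / 16.0766 = 0.805.

0.805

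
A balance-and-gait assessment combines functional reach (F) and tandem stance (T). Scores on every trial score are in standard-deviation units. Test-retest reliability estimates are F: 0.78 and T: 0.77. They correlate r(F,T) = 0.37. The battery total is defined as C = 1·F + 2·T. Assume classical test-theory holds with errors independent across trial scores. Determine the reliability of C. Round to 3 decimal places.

Var(C) = 1 + 2² + 2·[2·0.37] = 5 + 1.48 = 6.48.
With uncorrelated errors the cross-covariances are all true-score covariance, so they carry over unchanged; only the diagonal terms shrink to ρᵢσᵢ².
True-score variance = [0.78 + 2²·0.77] + 1.48 = 3.86 + 1.48 = 5.34.
Reliability = 5.34 / 6.48 = 0.824.

0.824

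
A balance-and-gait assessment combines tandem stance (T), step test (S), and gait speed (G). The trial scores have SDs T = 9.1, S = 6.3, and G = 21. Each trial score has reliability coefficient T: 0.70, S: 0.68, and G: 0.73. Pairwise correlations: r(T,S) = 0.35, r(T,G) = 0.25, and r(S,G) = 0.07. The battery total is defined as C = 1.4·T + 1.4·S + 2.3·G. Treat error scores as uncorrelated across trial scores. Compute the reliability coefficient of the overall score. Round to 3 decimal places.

Var(C) = 1.4²·9.1² + 1.4²·6.3² + 2.3²·21² + 2·[1.96·9.1·6.3·0.35 + 3.22·9.1·21·0.25 + 3.22·6.3·21·0.07] = 2572.99 + 445.969 = 3018.96.
Because errors are independent across components, Cov(Tᵢ,Tⱼ) = Cov(Xᵢ,Xⱼ); the off-diagonal part of the true-score variance is the same as above.
True-score variance = [1.4²·9.1²·0.70 + 1.4²·6.3²·0.68 + 2.3²·21²·0.73] + 445.969 = 1869.52 + 445.969 = 2315.49.
Reliability = 2315.49 / 3018.96 = 0.767.

0.767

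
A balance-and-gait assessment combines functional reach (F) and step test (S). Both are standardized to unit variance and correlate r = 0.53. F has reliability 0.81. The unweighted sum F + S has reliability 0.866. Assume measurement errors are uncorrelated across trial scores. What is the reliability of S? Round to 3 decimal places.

0.780

Var(F+S) = 2 + 2·0.53 = 3.060.
True-score variance = ρ_F + ρ_S + 2·0.53, so 0.866 = (0.81 + ρ_S + 1.06) / 3.060.
ρ_S = 0.866·3.060 − 0.81 − 1.06 = 0.780.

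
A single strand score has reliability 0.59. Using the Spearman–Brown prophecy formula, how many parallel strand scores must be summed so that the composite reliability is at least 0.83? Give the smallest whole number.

k ≥ ρ*(1−ρ₁)/(ρ₁(1−ρ*)) = 0.83·0.41 / (0.59·0.17) = 3.393.
Smallest integer k = 4.

4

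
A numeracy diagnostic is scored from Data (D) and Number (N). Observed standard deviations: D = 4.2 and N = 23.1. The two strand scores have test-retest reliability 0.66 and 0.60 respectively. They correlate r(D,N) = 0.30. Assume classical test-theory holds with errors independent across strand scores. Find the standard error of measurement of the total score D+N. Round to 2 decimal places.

Var(total) = 551.25 + 58.212 = 609.462.
True-score variance = 331.808 + 58.212 = 390.02, so reliability = 0.6399.
Error variance = 609.462 − 390.02 = 219.442; SEM = √219.442 = 14.81.

14.81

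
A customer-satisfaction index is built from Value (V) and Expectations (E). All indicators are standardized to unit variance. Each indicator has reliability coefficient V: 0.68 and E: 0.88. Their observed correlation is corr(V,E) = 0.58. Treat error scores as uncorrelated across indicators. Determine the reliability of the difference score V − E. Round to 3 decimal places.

0.476

Var(V−E) = 1 + 1 − 2·0.58 = 2 − 1.16 = 0.84.
With uncorrelated errors the cross-covariances are all true-score covariance, so they carry over unchanged; only the diagonal terms shrink to ρᵢσᵢ².
True-score variance = [0.68 + 0.88] − 1.16 = 1.56 − 1.16 = 0.4.
Reliability = 0.4 / 0.84 = 0.476.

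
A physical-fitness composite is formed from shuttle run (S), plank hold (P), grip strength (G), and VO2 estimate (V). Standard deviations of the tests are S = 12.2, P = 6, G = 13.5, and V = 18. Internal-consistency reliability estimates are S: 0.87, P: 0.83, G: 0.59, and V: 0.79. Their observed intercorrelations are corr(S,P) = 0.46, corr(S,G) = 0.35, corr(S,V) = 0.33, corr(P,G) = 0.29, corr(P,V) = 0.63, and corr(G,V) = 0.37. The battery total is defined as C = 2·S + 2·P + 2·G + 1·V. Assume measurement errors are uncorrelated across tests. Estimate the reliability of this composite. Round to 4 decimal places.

0.8709

Var(C) = 2²·12.2² + 2²·6² + 2²·13.5² + 18² + 2·[4·12.2·6·0.46 + 4·12.2·13.5·0.35 + 2·12.2·18·0.33 + 4·6·13.5·0.29 + 2·6·18·0.63 + 2·13.5·18·0.37] = 1792.36 + 1840.13 = 3632.49.
Because errors are independent across components, Cov(Tᵢ,Tⱼ) = Cov(Xᵢ,Xⱼ); the off-diagonal part of the true-score variance is the same as above.
True-score variance = [2²·12.2²·0.87 + 2²·6²·0.83 + 2²·13.5²·0.59 + 18²·0.79] + 1840.13 = 1323.55 + 1840.13 = 3163.68.
Reliability = 3163.68 / 3632.49 = 0.8709.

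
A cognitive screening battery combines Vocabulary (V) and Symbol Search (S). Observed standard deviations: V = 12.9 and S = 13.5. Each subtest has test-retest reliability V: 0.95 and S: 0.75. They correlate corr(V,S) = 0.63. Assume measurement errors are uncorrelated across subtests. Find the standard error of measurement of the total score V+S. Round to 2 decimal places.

Var(total) = 348.66 + 219.429 = 568.089.
True-score variance = 294.777 + 219.429 = 514.206, so reliability = 0.9052.
Error variance = 568.089 − 514.206 = 53.883; SEM = √53.883 = 7.34.

7.34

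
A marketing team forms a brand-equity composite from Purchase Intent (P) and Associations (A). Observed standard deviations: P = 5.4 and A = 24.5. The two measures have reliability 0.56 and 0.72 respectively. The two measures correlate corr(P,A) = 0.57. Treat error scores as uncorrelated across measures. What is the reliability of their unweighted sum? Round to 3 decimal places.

Var(P+A) = 5.4² + 24.5² + 2·[5.4·24.5·0.57] = 629.41 + 150.822 = 780.232.
Because errors are independent across components, Cov(Tᵢ,Tⱼ) = Cov(Xᵢ,Xⱼ); the off-diagonal part of the true-score variance is the same as above.
True-score variance = [5.4²·0.56 + 24.5²·0.72] + 150.822 = 448.51 + 150.822 = 599.332.
Reliability = 599.332 / 780.232 = 0.768.

0.768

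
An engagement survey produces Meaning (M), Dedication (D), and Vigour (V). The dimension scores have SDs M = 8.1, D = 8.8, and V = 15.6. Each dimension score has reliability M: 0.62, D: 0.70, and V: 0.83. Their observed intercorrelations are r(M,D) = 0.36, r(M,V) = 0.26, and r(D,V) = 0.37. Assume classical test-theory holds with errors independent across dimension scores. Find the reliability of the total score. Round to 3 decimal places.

0.852

Var(M+D+V) = 8.1² + 8.8² + 15.6² + 2·[8.1·8.8·0.36 + 8.1·15.6·0.26 + 8.8·15.6·0.37] = 386.41 + 218.616 = 605.026.
With uncorrelated errors the cross-covariances are all true-score covariance, so they carry over unchanged; only the diagonal terms shrink to ρᵢσᵢ².
True-score variance = [8.1²·0.62 + 8.8²·0.70 + 15.6²·0.83] + 218.616 = 296.875 + 218.616 = 515.491.
Reliability = 515.491 / 605.026 = 0.852.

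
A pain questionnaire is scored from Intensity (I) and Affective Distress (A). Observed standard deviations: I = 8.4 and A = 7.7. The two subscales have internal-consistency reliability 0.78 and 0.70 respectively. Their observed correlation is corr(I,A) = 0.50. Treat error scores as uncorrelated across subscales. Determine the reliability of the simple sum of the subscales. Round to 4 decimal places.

0.8288

Var(I+A) = 8.4² + 7.7² + 2·[8.4·7.7·0.50] = 129.85 + 64.68 = 194.53.
With uncorrelated errors the cross-covariances are all true-score covariance, so they carry over unchanged; only the diagonal terms shrink to ρᵢσᵢ².
True-score variance = [8.4²·0.78 + 7.7²·0.70] + 64.68 = 96.5398 + 64.68 = 161.22.
Reliability = 161.22 / 194.53 = 0.8288.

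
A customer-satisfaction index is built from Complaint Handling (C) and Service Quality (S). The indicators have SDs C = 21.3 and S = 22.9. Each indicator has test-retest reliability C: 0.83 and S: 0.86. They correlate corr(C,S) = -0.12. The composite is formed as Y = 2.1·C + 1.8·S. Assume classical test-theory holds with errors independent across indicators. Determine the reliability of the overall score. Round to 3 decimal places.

Var(Y) = 2.1²·21.3² + 1.8²·22.9² + 2·[3.78·21.3·22.9·(-0.12)] = 3699.86 − 442.505 = 3257.36.
Under uncorrelated errors the observed covariances equal the true-score covariances, so only the own-variance terms attenuate.
True-score variance = [2.1²·21.3²·0.83 + 1.8²·22.9²·0.86] − 442.505 = 3121.86 − 442.505 = 2679.35.
Reliability = 2679.35 / 3257.36 = 0.823.

0.823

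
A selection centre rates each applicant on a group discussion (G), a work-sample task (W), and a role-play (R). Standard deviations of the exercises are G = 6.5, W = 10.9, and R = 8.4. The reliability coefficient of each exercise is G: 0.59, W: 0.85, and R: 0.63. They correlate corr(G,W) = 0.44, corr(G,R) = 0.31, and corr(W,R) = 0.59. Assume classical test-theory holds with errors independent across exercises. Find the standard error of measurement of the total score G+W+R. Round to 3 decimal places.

Var(total) = 231.62 + 204.241 = 435.861.
True-score variance = 170.369 + 204.241 = 374.61, so reliability = 0.8595.
Error variance = 435.861 − 374.61 = 61.2512; SEM = √61.2512 = 7.826.

7.826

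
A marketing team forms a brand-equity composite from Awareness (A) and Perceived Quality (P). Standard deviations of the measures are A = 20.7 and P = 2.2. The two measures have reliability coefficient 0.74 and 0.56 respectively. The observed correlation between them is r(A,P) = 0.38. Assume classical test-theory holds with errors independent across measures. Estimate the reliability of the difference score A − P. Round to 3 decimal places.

Var(A−P) = 20.7² + 2.2² − 2·20.7·2.2·0.38 = 433.33 − 34.6104 = 398.72.
With uncorrelated errors the cross-covariances are all true-score covariance, so they carry over unchanged; only the diagonal terms shrink to ρᵢσᵢ².
True-score variance = [20.7²·0.74 + 2.2²·0.56] − 34.6104 = 319.793 − 34.6104 = 285.183.
Reliability = 285.183 / 398.72 = 0.715.

0.715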